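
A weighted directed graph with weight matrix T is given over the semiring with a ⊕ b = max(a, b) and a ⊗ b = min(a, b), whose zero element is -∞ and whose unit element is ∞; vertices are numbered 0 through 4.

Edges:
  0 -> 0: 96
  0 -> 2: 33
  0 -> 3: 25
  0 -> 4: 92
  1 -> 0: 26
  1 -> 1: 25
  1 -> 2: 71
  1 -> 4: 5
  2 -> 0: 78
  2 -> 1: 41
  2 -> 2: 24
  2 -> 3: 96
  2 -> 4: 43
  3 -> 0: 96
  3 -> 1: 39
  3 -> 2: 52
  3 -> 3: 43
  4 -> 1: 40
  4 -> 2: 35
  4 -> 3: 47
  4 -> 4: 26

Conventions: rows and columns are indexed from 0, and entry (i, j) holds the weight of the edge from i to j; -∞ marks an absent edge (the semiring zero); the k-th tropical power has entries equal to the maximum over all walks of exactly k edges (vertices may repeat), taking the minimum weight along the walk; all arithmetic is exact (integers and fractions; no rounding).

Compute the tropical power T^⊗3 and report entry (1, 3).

T^⊗2:
  [96, 40, 35, 47, 92]
  [71, 41, 26, 71, 43]
  [96, 40, 52, 43, 78]
  [96, 41, 43, 52, 92]
  [47, 39, 47, 43, 35]
T^⊗3:
  [96, 40, 47, 47, 92]
  [71, 40, 52, 43, 71]
  [96, 41, 43, 52, 92]
  [96, 41, 52, 47, 92]
  [47, 41, 43, 47, 47]
Key observation: the optimum is the walk 1->2->3->3, with weight 71 min 96 min 43 = 43.
Optimal value attained by: walk 1->2->3->3.
Answer: (T^⊗3)[1][3] = 43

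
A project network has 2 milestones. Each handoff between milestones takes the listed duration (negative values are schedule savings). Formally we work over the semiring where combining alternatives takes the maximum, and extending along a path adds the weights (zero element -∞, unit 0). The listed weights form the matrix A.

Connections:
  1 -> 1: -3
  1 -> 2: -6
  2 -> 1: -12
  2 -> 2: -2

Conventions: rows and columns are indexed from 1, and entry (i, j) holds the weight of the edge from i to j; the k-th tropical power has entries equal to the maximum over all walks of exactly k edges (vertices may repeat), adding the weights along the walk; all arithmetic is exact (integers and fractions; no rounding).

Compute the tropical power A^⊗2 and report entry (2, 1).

A^⊗2:
  [-6, -8]
  [-14, -4]
Key observation: the optimum is the walk 2->2->1, with weight (-2) + (-12) = -14.
Optimal value attained by: walk 2->2->1.
Answer: (A^⊗2)[2][1] = -14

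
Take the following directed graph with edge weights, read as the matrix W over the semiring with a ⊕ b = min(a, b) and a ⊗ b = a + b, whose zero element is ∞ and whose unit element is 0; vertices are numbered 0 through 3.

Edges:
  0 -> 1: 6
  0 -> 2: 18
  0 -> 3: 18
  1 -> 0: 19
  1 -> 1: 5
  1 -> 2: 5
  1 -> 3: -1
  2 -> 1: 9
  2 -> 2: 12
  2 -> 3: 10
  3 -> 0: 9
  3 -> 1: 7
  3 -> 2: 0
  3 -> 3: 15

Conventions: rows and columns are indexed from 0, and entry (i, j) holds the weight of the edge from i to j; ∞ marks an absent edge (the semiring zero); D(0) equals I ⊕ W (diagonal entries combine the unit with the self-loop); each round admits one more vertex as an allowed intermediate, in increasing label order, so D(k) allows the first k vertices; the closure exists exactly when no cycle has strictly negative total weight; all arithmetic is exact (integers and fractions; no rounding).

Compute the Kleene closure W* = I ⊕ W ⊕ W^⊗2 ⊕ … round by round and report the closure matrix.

D(0):
  [0, 6, 18, 18]
  [19, 0, 5, -1]
  [∞, 9, 0, 10]
  [9, 7, 0, 0]
D(1):
  [0, 6, 18, 18]
  [19, 0, 5, -1]
  [∞, 9, 0, 10]
  [9, 7, 0, 0]
D(2):
  [0, 6, 11, 5]
  [19, 0, 5, -1]
  [28, 9, 0, 8]
  [9, 7, 0, 0]
D(3):
  [0, 6, 11, 5]
  [19, 0, 5, -1]
  [28, 9, 0, 8]
  [9, 7, 0, 0]
D(4):
  [0, 6, 5, 5]
  [8, 0, -1, -1]
  [17, 9, 0, 8]
  [9, 7, 0, 0]
Answer: W* = [[0, 6, 5, 5], [8, 0, -1, -1], [17, 9, 0, 8], [9, 7, 0, 0]]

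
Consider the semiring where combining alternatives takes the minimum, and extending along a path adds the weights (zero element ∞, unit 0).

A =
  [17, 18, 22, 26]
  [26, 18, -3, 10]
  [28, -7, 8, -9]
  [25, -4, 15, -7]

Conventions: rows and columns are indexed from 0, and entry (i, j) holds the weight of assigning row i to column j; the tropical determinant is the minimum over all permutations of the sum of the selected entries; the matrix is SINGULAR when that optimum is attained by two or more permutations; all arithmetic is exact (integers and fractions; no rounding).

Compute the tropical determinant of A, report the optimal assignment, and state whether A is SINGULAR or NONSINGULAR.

σ = (0, 1, 2, 3): 17 + 18 + 8 + (-7) = 36
σ = (0, 1, 3, 2): 17 + 18 + (-9) + 15 = 41
σ = (0, 2, 1, 3): 17 + (-3) + (-7) + (-7) = 0
σ = (0, 2, 3, 1): 17 + (-3) + (-9) + (-4) = 1
σ = (0, 3, 1, 2): 17 + 10 + (-7) + 15 = 35
σ = (0, 3, 2, 1): 17 + 10 + 8 + (-4) = 31
σ = (1, 0, 2, 3): 18 + 26 + 8 + (-7) = 45
σ = (1, 0, 3, 2): 18 + 26 + (-9) + 15 = 50
σ = (1, 2, 0, 3): 18 + (-3) + 28 + (-7) = 36
σ = (1, 2, 3, 0): 18 + (-3) + (-9) + 25 = 31
σ = (1, 3, 0, 2): 18 + 10 + 28 + 15 = 71
σ = (1, 3, 2, 0): 18 + 10 + 8 + 25 = 61
σ = (2, 0, 1, 3): 22 + 26 + (-7) + (-7) = 34
σ = (2, 0, 3, 1): 22 + 26 + (-9) + (-4) = 35
σ = (2, 1, 0, 3): 22 + 18 + 28 + (-7) = 61
σ = (2, 1, 3, 0): 22 + 18 + (-9) + 25 = 56
σ = (2, 3, 0, 1): 22 + 10 + 28 + (-4) = 56
σ = (2, 3, 1, 0): 22 + 10 + (-7) + 25 = 50
σ = (3, 0, 1, 2): 26 + 26 + (-7) + 15 = 60
σ = (3, 0, 2, 1): 26 + 26 + 8 + (-4) = 56
σ = (3, 1, 0, 2): 26 + 18 + 28 + 15 = 87
σ = (3, 1, 2, 0): 26 + 18 + 8 + 25 = 77
σ = (3, 2, 0, 1): 26 + (-3) + 28 + (-4) = 47
σ = (3, 2, 1, 0): 26 + (-3) + (-7) + 25 = 41
Optimal value attained by: σ = (0, 2, 1, 3).
Answer: det⊕(A) = 0; verdict: NONSINGULAR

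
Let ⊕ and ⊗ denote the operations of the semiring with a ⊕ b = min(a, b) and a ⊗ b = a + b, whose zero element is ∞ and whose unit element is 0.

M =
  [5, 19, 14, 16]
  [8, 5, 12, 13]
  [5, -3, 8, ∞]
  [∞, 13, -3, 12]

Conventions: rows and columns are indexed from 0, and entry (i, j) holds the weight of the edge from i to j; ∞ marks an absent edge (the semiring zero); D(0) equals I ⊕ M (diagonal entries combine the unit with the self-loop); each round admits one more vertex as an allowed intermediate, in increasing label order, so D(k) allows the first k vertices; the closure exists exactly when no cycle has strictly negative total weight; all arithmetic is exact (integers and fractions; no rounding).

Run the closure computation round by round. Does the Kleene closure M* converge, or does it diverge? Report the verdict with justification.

D(0):
  [0, 19, 14, 16]
  [8, 0, 12, 13]
  [5, -3, 0, ∞]
  [∞, 13, -3, 0]
D(1):
  [0, 19, 14, 16]
  [8, 0, 12, 13]
  [5, -3, 0, 21]
  [∞, 13, -3, 0]
D(2):
  [0, 19, 14, 16]
  [8, 0, 12, 13]
  [5, -3, 0, 10]
  [21, 13, -3, 0]
D(3):
  [0, 11, 14, 16]
  [8, 0, 12, 13]
  [5, -3, 0, 10]
  [2, -6, -3, 0]
D(4):
  [0, 10, 13, 16]
  [8, 0, 10, 13]
  [5, -3, 0, 10]
  [2, -6, -3, 0]
Key observation: every diagonal entry stays at the unit through all rounds, so no improving cycle exists.
Answer: CONVERGES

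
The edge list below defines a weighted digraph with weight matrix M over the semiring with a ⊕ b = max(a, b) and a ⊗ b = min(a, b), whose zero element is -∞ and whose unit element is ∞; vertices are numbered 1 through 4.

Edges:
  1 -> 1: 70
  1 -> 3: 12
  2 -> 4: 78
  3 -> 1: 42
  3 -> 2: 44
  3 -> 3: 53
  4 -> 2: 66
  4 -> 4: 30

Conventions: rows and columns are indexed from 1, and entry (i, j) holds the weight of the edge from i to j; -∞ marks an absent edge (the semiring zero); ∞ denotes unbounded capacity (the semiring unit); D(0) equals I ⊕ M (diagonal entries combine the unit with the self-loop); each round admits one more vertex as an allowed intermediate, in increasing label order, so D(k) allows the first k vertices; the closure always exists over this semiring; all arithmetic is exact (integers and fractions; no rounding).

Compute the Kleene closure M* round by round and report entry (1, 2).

D(0):
  [∞, -∞, 12, -∞]
  [-∞, ∞, -∞, 78]
  [42, 44, ∞, -∞]
  [-∞, 66, -∞, ∞]
D(1):
  [∞, -∞, 12, -∞]
  [-∞, ∞, -∞, 78]
  [42, 44, ∞, -∞]
  [-∞, 66, -∞, ∞]
D(2):
  [∞, -∞, 12, -∞]
  [-∞, ∞, -∞, 78]
  [42, 44, ∞, 44]
  [-∞, 66, -∞, ∞]
D(3):
  [∞, 12, 12, 12]
  [-∞, ∞, -∞, 78]
  [42, 44, ∞, 44]
  [-∞, 66, -∞, ∞]
D(4):
  [∞, 12, 12, 12]
  [-∞, ∞, -∞, 78]
  [42, 44, ∞, 44]
  [-∞, 66, -∞, ∞]
Answer: M*[1][2] = 12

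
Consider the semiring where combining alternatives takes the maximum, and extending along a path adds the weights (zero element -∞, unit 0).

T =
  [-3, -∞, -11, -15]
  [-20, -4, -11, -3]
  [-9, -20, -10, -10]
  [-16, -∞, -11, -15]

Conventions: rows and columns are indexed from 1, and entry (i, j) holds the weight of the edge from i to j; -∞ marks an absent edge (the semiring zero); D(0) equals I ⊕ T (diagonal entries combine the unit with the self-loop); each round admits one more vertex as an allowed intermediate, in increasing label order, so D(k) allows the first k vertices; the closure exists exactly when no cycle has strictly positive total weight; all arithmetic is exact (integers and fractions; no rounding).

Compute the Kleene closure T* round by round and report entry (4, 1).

D(0):
  [0, -∞, -11, -15]
  [-20, 0, -11, -3]
  [-9, -20, 0, -10]
  [-16, -∞, -11, 0]
D(1):
  [0, -∞, -11, -15]
  [-20, 0, -11, -3]
  [-9, -20, 0, -10]
  [-16, -∞, -11, 0]
D(2):
  [0, -∞, -11, -15]
  [-20, 0, -11, -3]
  [-9, -20, 0, -10]
  [-16, -∞, -11, 0]
D(3):
  [0, -31, -11, -15]
  [-20, 0, -11, -3]
  [-9, -20, 0, -10]
  [-16, -31, -11, 0]
D(4):
  [0, -31, -11, -15]
  [-19, 0, -11, -3]
  [-9, -20, 0, -10]
  [-16, -31, -11, 0]
Answer: T*[4][1] = -16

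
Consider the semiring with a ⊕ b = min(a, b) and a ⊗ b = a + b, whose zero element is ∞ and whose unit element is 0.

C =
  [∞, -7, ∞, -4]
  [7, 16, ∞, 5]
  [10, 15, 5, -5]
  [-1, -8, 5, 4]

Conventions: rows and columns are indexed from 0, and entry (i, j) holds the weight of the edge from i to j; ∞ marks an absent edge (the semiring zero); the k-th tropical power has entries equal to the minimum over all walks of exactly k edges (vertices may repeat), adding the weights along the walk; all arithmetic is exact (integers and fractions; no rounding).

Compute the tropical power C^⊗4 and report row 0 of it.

C^⊗2:
  [-5, -12, 1, -2]
  [4, -3, 10, 3]
  [-6, -13, 0, -1]
  [-1, -8, 9, -5]
C^⊗3:
  [-5, -12, 3, -9]
  [2, -5, 8, 0]
  [-6, -13, 4, -10]
  [-6, -13, 0, -5]
C^⊗4:
  [-10, -17, -4, -9]
  [-1, -8, 5, -2]
  [-11, -18, -5, -10]
  [-6, -13, 0, -10]
Answer: row 0 of C^⊗4 = [-10, -17, -4, -9]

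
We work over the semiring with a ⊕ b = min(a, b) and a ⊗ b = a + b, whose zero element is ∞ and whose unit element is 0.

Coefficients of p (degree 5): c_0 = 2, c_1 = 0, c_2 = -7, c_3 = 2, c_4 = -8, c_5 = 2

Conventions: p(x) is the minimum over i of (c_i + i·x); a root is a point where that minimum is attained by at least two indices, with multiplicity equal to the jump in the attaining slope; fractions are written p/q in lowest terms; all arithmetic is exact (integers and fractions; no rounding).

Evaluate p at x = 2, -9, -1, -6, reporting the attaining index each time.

p(2) = min(2+0·2=2, 0+1·2=2, -7+2·2=-3, 2+3·2=8, -8+4·2=0, 2+5·2=12) = -3 (attained by i=2)
p(-9) = min(2+0·(-9)=2, 0+1·(-9)=-9, -7+2·(-9)=-25, 2+3·(-9)=-25, -8+4·(-9)=-44, 2+5·(-9)=-43) = -44 (attained by i=4)
p(-1) = min(2+0·(-1)=2, 0+1·(-1)=-1, -7+2·(-1)=-9, 2+3·(-1)=-1, -8+4·(-1)=-12, 2+5·(-1)=-3) = -12 (attained by i=4)
p(-6) = min(2+0·(-6)=2, 0+1·(-6)=-6, -7+2·(-6)=-19, 2+3·(-6)=-16, -8+4·(-6)=-32, 2+5·(-6)=-28) = -32 (attained by i=4)
Answer: p(2) = -3; p(-9) = -44; p(-1) = -12; p(-6) = -32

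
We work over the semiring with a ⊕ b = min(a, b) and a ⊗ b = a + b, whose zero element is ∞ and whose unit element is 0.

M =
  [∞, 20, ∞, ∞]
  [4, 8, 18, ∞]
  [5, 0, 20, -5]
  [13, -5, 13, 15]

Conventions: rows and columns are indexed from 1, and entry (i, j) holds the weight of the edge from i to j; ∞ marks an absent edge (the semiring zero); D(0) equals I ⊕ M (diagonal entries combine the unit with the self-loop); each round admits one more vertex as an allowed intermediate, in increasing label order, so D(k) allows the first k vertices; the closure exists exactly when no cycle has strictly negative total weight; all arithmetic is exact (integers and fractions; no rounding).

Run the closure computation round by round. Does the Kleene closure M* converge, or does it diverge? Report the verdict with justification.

D(0):
  [0, 20, ∞, ∞]
  [4, 0, 18, ∞]
  [5, 0, 0, -5]
  [13, -5, 13, 0]
D(1):
  [0, 20, ∞, ∞]
  [4, 0, 18, ∞]
  [5, 0, 0, -5]
  [13, -5, 13, 0]
D(2):
  [0, 20, 38, ∞]
  [4, 0, 18, ∞]
  [4, 0, 0, -5]
  [-1, -5, 13, 0]
D(3):
  [0, 20, 38, 33]
  [4, 0, 18, 13]
  [4, 0, 0, -5]
  [-1, -5, 13, 0]
D(4):
  [0, 20, 38, 33]
  [4, 0, 18, 13]
  [-6, -10, 0, -5]
  [-1, -5, 13, 0]
Key observation: every diagonal entry stays at the unit through all rounds, so no improving cycle exists.
Answer: CONVERGES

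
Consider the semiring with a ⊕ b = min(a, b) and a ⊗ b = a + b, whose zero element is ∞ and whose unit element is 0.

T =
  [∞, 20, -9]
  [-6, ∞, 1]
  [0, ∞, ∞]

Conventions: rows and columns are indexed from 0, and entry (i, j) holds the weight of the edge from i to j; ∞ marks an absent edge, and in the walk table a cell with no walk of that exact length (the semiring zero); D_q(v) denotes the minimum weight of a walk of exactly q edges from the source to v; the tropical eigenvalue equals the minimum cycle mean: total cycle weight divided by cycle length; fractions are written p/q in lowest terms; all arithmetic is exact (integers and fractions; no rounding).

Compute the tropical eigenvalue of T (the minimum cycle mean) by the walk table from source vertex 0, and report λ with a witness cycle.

q=0: [0, ∞, ∞]
q=1: [∞, 20, -9]
q=2: [-9, ∞, 21]
q=3: [21, 11, -18]
Optimal cycle mean attained by: cycle 0->2->0, total (-9) + 0, length 2.
Answer: λ = -9/2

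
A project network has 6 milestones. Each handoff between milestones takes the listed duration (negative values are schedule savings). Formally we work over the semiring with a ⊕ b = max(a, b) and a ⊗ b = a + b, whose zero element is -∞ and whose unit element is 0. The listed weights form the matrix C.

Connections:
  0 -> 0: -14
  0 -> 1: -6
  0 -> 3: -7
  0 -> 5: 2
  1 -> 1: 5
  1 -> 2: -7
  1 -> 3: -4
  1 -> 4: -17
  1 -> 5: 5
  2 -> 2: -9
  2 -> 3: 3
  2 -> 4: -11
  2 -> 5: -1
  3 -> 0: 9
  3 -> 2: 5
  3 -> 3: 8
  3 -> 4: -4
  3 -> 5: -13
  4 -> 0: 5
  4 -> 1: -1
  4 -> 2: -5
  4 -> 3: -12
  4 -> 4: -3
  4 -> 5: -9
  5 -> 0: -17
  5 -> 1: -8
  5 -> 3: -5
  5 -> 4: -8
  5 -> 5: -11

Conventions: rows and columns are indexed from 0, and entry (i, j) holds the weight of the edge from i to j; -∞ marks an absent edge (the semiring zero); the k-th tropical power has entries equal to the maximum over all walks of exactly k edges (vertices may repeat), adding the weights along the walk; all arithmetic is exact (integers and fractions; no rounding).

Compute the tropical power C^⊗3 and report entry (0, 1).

C^⊗2:
  [2, -1, -2, 1, -6, -1]
  [5, 10, 1, 4, -3, 10]
  [12, -9, 8, 11, -1, -10]
  [17, 3, 13, 16, 4, 11]
  [2, 4, -7, -2, -6, 7]
  [4, -3, 0, 3, -9, -3]
C^⊗3:
  [10, 4, 6, 9, -3, 4]
  [13, 15, 9, 12, 2, 15]
  [20, 6, 16, 19, 7, 14]
  [25, 11, 21, 24, 12, 19]
  [7, 9, 3, 6, -1, 9]
  [12, 2, 8, 11, -1, 6]
Key observation: the optimum is the walk 0->1->1->1, with weight (-6) + 5 + 5 = 4.
Optimal value attained by: walk 0->1->1->1.
Answer: (C^⊗3)[0][1] = 4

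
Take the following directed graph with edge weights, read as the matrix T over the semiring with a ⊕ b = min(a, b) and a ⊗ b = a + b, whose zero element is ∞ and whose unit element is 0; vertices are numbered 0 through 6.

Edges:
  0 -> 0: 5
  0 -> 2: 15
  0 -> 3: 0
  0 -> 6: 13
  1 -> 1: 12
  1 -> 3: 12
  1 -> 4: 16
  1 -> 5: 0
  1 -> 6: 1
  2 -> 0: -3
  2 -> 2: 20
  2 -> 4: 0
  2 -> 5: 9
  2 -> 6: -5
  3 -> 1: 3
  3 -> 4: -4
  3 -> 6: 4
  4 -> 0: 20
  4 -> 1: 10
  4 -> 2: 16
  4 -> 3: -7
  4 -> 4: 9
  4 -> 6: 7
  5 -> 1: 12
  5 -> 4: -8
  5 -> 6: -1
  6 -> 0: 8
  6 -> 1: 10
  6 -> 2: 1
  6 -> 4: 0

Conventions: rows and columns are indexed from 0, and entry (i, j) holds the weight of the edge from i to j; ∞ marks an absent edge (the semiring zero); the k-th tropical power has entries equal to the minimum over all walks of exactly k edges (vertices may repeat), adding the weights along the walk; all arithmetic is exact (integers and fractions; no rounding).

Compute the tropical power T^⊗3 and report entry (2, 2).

T^⊗2:
  [10, 3, 14, 5, -4, 24, 4]
  [9, 11, 2, 9, -8, 12, -1]
  [2, 5, -4, -7, -5, 29, 7]
  [12, 6, 5, -11, 4, 3, 3]
  [13, -4, 8, 2, -11, 10, -3]
  [7, 2, 0, -15, -1, 12, -1]
  [-2, 10, 16, -7, 1, 10, -4]
T^⊗3:
  [11, 6, 5, -11, 1, 3, 3]
  [-1, 2, 0, -15, -1, 11, -3]
  [-7, -4, 8, -12, -11, 5, -9]
  [2, -8, 4, -3, -15, 6, -7]
  [5, -1, -2, -18, -3, -4, -4]
  [-3, -12, 0, -8, -19, 2, -11]
  [3, -4, -3, -6, -11, 10, -3]
Key observation: the optimum is the walk 2->4->6->2, with weight 0 + 7 + 1 = 8.
Optimal value attained by: walk 2->4->6->2.
Answer: (T^⊗3)[2][2] = 8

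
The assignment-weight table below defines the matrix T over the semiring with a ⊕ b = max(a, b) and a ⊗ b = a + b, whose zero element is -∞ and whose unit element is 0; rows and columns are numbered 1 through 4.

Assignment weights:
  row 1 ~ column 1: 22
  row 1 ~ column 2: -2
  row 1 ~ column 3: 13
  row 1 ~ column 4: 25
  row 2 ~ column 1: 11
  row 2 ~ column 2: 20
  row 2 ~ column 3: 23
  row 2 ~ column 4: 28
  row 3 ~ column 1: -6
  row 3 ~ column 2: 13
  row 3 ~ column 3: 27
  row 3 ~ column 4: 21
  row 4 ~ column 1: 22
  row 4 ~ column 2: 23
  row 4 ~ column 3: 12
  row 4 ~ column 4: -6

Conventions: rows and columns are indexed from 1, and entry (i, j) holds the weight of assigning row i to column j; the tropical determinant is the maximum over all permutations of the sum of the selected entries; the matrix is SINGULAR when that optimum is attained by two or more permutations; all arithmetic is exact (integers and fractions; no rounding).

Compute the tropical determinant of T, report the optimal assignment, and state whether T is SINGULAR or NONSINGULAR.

σ = (1, 2, 3, 4): 22 + 20 + 27 + (-6) = 63
σ = (1, 2, 4, 3): 22 + 20 + 21 + 12 = 75
σ = (1, 3, 2, 4): 22 + 23 + 13 + (-6) = 52
σ = (1, 3, 4, 2): 22 + 23 + 21 + 23 = 89
σ = (1, 4, 2, 3): 22 + 28 + 13 + 12 = 75
σ = (1, 4, 3, 2): 22 + 28 + 27 + 23 = 100
σ = (2, 1, 3, 4): (-2) + 11 + 27 + (-6) = 30
σ = (2, 1, 4, 3): (-2) + 11 + 21 + 12 = 42
σ = (2, 3, 1, 4): (-2) + 23 + (-6) + (-6) = 9
σ = (2, 3, 4, 1): (-2) + 23 + 21 + 22 = 64
σ = (2, 4, 1, 3): (-2) + 28 + (-6) + 12 = 32
σ = (2, 4, 3, 1): (-2) + 28 + 27 + 22 = 75
σ = (3, 1, 2, 4): 13 + 11 + 13 + (-6) = 31
σ = (3, 1, 4, 2): 13 + 11 + 21 + 23 = 68
σ = (3, 2, 1, 4): 13 + 20 + (-6) + (-6) = 21
σ = (3, 2, 4, 1): 13 + 20 + 21 + 22 = 76
σ = (3, 4, 1, 2): 13 + 28 + (-6) + 23 = 58
σ = (3, 4, 2, 1): 13 + 28 + 13 + 22 = 76
σ = (4, 1, 2, 3): 25 + 11 + 13 + 12 = 61
σ = (4, 1, 3, 2): 25 + 11 + 27 + 23 = 86
σ = (4, 2, 1, 3): 25 + 20 + (-6) + 12 = 51
σ = (4, 2, 3, 1): 25 + 20 + 27 + 22 = 94
σ = (4, 3, 1, 2): 25 + 23 + (-6) + 23 = 65
σ = (4, 3, 2, 1): 25 + 23 + 13 + 22 = 83
Optimal value attained by: σ = (1, 4, 3, 2).
Answer: det⊕(T) = 100; verdict: NONSINGULAR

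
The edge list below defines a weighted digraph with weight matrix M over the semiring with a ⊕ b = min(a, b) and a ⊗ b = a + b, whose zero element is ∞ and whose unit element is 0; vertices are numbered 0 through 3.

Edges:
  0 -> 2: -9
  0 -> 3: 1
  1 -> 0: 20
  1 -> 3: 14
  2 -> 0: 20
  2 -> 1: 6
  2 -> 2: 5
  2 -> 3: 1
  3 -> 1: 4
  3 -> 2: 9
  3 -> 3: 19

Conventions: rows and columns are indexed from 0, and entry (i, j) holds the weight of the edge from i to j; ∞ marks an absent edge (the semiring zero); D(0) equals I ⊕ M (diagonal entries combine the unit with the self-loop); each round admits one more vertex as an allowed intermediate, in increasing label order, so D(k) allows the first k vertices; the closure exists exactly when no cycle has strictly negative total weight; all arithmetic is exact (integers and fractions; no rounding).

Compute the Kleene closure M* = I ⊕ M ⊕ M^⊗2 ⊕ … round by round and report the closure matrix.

D(0):
  [0, ∞, -9, 1]
  [20, 0, ∞, 14]
  [20, 6, 0, 1]
  [∞, 4, 9, 0]
D(1):
  [0, ∞, -9, 1]
  [20, 0, 11, 14]
  [20, 6, 0, 1]
  [∞, 4, 9, 0]
D(2):
  [0, ∞, -9, 1]
  [20, 0, 11, 14]
  [20, 6, 0, 1]
  [24, 4, 9, 0]
D(3):
  [0, -3, -9, -8]
  [20, 0, 11, 12]
  [20, 6, 0, 1]
  [24, 4, 9, 0]
D(4):
  [0, -4, -9, -8]
  [20, 0, 11, 12]
  [20, 5, 0, 1]
  [24, 4, 9, 0]
Answer: M* = [[0, -4, -9, -8], [20, 0, 11, 12], [20, 5, 0, 1], [24, 4, 9, 0]]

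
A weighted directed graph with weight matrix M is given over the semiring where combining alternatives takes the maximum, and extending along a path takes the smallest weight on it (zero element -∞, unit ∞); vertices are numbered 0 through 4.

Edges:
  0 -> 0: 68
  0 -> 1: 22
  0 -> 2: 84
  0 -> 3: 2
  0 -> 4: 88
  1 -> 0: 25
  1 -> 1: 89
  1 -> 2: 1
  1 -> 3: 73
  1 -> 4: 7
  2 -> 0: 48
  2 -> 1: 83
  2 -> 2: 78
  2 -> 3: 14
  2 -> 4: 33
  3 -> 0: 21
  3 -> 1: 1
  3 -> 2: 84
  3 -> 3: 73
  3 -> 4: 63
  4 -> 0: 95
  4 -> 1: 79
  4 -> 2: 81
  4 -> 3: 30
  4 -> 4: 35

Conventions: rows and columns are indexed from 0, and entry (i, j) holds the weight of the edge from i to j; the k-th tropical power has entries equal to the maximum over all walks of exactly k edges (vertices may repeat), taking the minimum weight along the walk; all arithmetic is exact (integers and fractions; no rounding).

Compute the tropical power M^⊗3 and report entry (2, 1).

M^⊗2:
  [88, 83, 81, 30, 68]
  [25, 89, 73, 73, 63]
  [48, 83, 78, 73, 48]
  [63, 83, 78, 73, 63]
  [68, 81, 84, 73, 88]
M^⊗3:
  [68, 83, 84, 73, 88]
  [63, 89, 73, 73, 63]
  [48, 83, 78, 73, 63]
  [63, 83, 78, 73, 63]
  [88, 83, 81, 73, 68]
Key observation: the optimum is the walk 2->1->1->1, with weight 83 min 89 min 89 = 83.
Optimal value attained by: walk 2->1->1->1.
Answer: (M^⊗3)[2][1] = 83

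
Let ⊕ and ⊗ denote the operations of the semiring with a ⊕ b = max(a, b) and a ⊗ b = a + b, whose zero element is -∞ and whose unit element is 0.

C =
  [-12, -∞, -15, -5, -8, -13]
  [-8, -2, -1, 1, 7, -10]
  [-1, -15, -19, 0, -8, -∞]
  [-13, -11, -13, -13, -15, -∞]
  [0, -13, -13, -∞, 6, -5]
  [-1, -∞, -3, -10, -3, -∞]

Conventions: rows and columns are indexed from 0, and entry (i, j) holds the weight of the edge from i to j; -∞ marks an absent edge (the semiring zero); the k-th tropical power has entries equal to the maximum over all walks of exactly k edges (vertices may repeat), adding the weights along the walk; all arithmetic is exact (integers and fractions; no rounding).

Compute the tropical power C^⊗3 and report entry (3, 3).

C^⊗2:
  [-8, -16, -16, -15, -2, -13]
  [7, -4, -3, -1, 13, 2]
  [-8, -11, -13, -6, -2, -13]
  [-14, -13, -12, -10, -4, -20]
  [6, -7, -7, -5, 12, 1]
  [-3, -16, -16, -3, 3, -8]
C^⊗3:
  [-2, -15, -15, -13, 4, -7]
  [13, 0, 0, 2, 19, 8]
  [-2, -13, -12, -10, 4, -7]
  [-4, -15, -14, -12, 2, -9]
  [12, -1, -1, 1, 18, 7]
  [3, -10, -10, -8, 9, -2]
Key observation: the optimum is the walk 3->1->1->3, with weight (-11) + (-2) + 1 = -12.
Optimal value attained by: walk 3->1->1->3.
Answer: (C^⊗3)[3][3] = -12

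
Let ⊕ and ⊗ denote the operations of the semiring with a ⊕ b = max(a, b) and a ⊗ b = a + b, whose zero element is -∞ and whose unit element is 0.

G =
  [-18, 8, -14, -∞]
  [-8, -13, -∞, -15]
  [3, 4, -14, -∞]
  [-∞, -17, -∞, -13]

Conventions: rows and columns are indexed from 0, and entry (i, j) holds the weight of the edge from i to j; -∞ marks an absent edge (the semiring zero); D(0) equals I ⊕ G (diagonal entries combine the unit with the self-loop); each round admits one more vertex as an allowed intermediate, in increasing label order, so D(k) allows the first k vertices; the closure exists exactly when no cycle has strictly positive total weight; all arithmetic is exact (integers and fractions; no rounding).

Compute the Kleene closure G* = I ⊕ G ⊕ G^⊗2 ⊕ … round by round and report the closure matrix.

D(0):
  [0, 8, -14, -∞]
  [-8, 0, -∞, -15]
  [3, 4, 0, -∞]
  [-∞, -17, -∞, 0]
D(1):
  [0, 8, -14, -∞]
  [-8, 0, -22, -15]
  [3, 11, 0, -∞]
  [-∞, -17, -∞, 0]
D(2):
  [0, 8, -14, -7]
  [-8, 0, -22, -15]
  [3, 11, 0, -4]
  [-25, -17, -39, 0]
D(3):
  [0, 8, -14, -7]
  [-8, 0, -22, -15]
  [3, 11, 0, -4]
  [-25, -17, -39, 0]
D(4):
  [0, 8, -14, -7]
  [-8, 0, -22, -15]
  [3, 11, 0, -4]
  [-25, -17, -39, 0]
Answer: G* = [[0, 8, -14, -7], [-8, 0, -22, -15], [3, 11, 0, -4], [-25, -17, -39, 0]]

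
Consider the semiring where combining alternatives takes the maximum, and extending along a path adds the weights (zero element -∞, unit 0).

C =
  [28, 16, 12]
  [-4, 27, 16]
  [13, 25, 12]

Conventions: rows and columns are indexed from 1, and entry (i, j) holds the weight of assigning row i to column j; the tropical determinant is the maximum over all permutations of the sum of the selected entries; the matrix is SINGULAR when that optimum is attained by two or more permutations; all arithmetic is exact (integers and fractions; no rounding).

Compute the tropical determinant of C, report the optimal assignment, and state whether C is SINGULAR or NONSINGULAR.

σ = (1, 2, 3): 28 + 27 + 12 = 67
σ = (1, 3, 2): 28 + 16 + 25 = 69
σ = (2, 1, 3): 16 + (-4) + 12 = 24
σ = (2, 3, 1): 16 + 16 + 13 = 45
σ = (3, 1, 2): 12 + (-4) + 25 = 33
σ = (3, 2, 1): 12 + 27 + 13 = 52
Optimal value attained by: σ = (1, 3, 2).
Answer: det⊕(C) = 69; verdict: NONSINGULAR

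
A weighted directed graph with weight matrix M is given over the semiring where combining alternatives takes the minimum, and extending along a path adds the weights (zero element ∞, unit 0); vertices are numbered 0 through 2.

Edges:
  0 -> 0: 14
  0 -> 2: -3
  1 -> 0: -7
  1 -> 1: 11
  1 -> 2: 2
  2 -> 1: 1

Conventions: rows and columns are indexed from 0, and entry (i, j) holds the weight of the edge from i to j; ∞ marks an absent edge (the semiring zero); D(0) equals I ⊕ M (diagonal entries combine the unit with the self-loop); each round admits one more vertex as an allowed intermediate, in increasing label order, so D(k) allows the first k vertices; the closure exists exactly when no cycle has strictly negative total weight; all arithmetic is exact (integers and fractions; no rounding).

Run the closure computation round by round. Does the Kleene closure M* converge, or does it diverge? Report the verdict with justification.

D(0):
  [0, ∞, -3]
  [-7, 0, 2]
  [∞, 1, 0]
D(1):
  [0, ∞, -3]
  [-7, 0, -10]
  [∞, 1, 0]
Detection: at round 2, diagonal entry (2, 2) turns strictly negative.
Key observation: the cycle 2->1->0->2 has total weight 1 + (-7) + (-3), which is strictly negative.
Answer: DIVERGES — negative cycle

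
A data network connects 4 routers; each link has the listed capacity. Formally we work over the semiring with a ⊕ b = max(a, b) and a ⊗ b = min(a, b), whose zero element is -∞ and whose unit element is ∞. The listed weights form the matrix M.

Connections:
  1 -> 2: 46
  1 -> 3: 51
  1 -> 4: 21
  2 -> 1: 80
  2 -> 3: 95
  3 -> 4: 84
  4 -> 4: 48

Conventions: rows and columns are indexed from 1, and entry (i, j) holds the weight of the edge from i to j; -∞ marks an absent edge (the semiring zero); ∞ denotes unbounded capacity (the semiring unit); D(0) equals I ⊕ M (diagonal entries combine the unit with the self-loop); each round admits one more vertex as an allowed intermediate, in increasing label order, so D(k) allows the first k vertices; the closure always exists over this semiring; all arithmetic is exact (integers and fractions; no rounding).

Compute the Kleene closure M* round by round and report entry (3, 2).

D(0):
  [∞, 46, 51, 21]
  [80, ∞, 95, -∞]
  [-∞, -∞, ∞, 84]
  [-∞, -∞, -∞, ∞]
D(1):
  [∞, 46, 51, 21]
  [80, ∞, 95, 21]
  [-∞, -∞, ∞, 84]
  [-∞, -∞, -∞, ∞]
D(2):
  [∞, 46, 51, 21]
  [80, ∞, 95, 21]
  [-∞, -∞, ∞, 84]
  [-∞, -∞, -∞, ∞]
D(3):
  [∞, 46, 51, 51]
  [80, ∞, 95, 84]
  [-∞, -∞, ∞, 84]
  [-∞, -∞, -∞, ∞]
D(4):
  [∞, 46, 51, 51]
  [80, ∞, 95, 84]
  [-∞, -∞, ∞, 84]
  [-∞, -∞, -∞, ∞]
Answer: M*[3][2] = -∞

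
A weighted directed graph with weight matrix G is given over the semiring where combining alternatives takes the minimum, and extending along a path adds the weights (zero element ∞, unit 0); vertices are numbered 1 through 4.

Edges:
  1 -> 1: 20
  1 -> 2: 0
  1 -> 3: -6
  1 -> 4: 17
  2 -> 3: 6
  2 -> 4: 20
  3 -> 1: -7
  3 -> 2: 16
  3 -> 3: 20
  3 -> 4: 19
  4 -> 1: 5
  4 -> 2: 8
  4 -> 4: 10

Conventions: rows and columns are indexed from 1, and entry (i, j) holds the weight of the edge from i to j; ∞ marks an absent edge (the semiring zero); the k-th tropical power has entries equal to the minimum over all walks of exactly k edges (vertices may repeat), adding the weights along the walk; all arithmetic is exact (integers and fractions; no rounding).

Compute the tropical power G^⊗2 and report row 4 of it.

G^⊗2:
  [-13, 10, 6, 13]
  [-1, 22, 26, 25]
  [13, -7, -13, 10]
  [15, 5, -1, 20]
Answer: row 4 of G^⊗2 = [15, 5, -1, 20]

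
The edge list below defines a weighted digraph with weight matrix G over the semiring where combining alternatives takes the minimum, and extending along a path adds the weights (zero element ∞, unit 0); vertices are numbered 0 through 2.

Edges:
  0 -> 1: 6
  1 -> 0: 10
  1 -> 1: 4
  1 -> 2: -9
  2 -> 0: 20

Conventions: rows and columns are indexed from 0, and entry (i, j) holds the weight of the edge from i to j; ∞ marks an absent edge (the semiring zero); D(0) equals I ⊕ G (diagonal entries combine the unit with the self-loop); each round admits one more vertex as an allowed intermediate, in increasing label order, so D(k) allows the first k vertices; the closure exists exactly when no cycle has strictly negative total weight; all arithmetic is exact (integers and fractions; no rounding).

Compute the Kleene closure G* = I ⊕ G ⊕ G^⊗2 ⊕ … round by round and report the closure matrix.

D(0):
  [0, 6, ∞]
  [10, 0, -9]
  [20, ∞, 0]
D(1):
  [0, 6, ∞]
  [10, 0, -9]
  [20, 26, 0]
D(2):
  [0, 6, -3]
  [10, 0, -9]
  [20, 26, 0]
D(3):
  [0, 6, -3]
  [10, 0, -9]
  [20, 26, 0]
Answer: G* = [[0, 6, -3], [10, 0, -9], [20, 26, 0]]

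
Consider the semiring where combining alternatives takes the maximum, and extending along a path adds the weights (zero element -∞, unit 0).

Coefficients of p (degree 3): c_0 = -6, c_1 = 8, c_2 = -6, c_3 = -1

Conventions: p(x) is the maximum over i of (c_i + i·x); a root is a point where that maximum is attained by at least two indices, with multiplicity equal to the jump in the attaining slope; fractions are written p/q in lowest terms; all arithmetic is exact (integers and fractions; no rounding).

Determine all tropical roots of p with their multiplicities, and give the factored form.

hull edge (i=0, c=-6) to (i=1, c=8): slope 14, span 1
hull edge (i=1, c=8) to (i=3, c=-1): slope -9/2, span 2
Factored form: p(x) = -1 ⊗ (x ⊕ (-14)) ⊗ (x ⊕ 9/2) ⊗ (x ⊕ 9/2)
Answer: roots = -14 (mult 1), 9/2 (mult 2)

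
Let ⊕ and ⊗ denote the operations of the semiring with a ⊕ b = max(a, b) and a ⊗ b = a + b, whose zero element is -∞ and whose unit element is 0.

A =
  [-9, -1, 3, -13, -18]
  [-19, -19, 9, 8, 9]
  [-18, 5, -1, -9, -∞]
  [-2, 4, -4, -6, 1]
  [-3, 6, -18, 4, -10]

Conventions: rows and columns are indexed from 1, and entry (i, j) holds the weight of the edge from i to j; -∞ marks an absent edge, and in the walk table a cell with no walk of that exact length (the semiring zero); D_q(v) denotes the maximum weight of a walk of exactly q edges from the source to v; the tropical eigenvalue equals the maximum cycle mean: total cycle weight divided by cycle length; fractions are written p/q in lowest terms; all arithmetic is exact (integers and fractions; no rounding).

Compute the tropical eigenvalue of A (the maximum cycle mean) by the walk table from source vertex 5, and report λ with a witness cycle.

q=0: [-∞, -∞, -∞, -∞, 0]
q=1: [-3, 6, -18, 4, -10]
q=2: [2, 8, 15, 14, 15]
q=3: [12, 21, 17, 19, 17]
q=4: [17, 23, 30, 29, 30]
q=5: [27, 36, 32, 34, 32]
Optimal cycle mean attained by: cycle 2->5->2, total 9 + 6, length 2.
Answer: λ = 15/2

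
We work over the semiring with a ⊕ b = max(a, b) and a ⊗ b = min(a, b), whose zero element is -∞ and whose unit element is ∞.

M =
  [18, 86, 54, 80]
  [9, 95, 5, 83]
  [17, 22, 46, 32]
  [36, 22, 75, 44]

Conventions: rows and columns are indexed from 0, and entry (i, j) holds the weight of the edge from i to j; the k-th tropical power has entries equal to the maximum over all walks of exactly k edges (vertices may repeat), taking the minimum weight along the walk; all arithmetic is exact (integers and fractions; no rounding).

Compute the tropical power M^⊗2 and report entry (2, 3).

M^⊗2:
  [36, 86, 75, 83]
  [36, 95, 75, 83]
  [32, 22, 46, 32]
  [36, 36, 46, 44]
Key observation: the optimum is the walk 2->2->3, with weight 46 min 32 = 32.
Optimal value attained by: walk 2->2->3.
Answer: (M^⊗2)[2][3] = 32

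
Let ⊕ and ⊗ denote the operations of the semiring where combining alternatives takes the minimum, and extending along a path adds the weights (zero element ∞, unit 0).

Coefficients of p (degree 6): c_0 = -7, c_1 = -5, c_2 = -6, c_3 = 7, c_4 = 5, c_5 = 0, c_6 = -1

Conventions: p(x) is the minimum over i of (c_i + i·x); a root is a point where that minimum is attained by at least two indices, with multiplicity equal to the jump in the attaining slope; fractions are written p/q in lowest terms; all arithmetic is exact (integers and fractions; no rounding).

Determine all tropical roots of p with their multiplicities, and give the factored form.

hull edge (i=0, c=-7) to (i=2, c=-6): slope 1/2, span 2
hull edge (i=2, c=-6) to (i=6, c=-1): slope 5/4, span 4
Factored form: p(x) = -1 ⊗ (x ⊕ (-5/4)) ⊗ (x ⊕ (-5/4)) ⊗ (x ⊕ (-5/4)) ⊗ (x ⊕ (-5/4)) ⊗ (x ⊕ (-1/2)) ⊗ (x ⊕ (-1/2))
Answer: roots = -5/4 (mult 4), -1/2 (mult 2)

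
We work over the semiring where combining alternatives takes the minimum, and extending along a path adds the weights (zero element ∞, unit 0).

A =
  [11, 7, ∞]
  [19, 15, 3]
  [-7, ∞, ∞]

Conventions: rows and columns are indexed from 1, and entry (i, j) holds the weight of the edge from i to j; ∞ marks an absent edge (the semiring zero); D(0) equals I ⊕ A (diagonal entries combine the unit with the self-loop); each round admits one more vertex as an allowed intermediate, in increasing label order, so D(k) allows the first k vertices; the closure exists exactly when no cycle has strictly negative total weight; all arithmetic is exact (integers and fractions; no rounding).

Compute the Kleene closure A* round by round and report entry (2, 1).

D(0):
  [0, 7, ∞]
  [19, 0, 3]
  [-7, ∞, 0]
D(1):
  [0, 7, ∞]
  [19, 0, 3]
  [-7, 0, 0]
D(2):
  [0, 7, 10]
  [19, 0, 3]
  [-7, 0, 0]
D(3):
  [0, 7, 10]
  [-4, 0, 3]
  [-7, 0, 0]
Answer: A*[2][1] = -4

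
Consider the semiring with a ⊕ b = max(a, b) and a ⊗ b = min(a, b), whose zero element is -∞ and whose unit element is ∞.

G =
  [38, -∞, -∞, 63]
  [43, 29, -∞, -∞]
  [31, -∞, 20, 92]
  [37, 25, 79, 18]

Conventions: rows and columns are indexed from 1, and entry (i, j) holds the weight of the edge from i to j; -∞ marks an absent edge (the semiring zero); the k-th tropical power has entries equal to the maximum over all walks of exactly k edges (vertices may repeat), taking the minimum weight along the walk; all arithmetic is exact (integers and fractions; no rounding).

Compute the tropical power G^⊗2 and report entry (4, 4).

G^⊗2:
  [38, 25, 63, 38]
  [38, 29, -∞, 43]
  [37, 25, 79, 31]
  [37, 25, 20, 79]
Key observation: the optimum is the walk 4->3->4, with weight 79 min 92 = 79.
Optimal value attained by: walk 4->3->4.
Answer: (G^⊗2)[4][4] = 79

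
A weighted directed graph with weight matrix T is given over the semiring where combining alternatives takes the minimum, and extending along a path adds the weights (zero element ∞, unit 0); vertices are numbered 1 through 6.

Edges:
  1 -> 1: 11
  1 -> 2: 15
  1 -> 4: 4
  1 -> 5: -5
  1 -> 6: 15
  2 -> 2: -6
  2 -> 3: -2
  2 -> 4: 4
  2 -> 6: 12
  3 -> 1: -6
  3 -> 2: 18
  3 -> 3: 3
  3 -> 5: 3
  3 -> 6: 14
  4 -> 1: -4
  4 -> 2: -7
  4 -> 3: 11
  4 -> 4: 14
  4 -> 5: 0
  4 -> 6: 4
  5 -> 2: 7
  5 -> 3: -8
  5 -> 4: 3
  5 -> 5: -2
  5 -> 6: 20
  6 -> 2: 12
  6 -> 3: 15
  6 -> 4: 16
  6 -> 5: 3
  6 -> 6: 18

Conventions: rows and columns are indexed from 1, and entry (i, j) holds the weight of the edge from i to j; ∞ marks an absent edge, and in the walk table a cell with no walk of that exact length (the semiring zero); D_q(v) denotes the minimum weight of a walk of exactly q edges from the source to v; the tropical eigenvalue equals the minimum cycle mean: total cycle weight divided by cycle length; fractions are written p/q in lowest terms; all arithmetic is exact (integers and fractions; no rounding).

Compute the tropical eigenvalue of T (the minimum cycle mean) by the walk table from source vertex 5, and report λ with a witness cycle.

q=0: [∞, ∞, ∞, ∞, 0, ∞]
q=1: [∞, 7, -8, 3, -2, 20]
q=2: [-14, -4, -10, 1, -5, 6]
q=3: [-16, -10, -13, -10, -19, 1]
q=4: [-19, -17, -27, -16, -21, -6]
q=5: [-33, -23, -29, -18, -24, -13]
q=6: [-35, -29, -32, -29, -38, -18]
Optimal cycle mean attained by: cycle 1->5->3->1, total (-5) + (-8) + (-6), length 3.
Answer: λ = -19/3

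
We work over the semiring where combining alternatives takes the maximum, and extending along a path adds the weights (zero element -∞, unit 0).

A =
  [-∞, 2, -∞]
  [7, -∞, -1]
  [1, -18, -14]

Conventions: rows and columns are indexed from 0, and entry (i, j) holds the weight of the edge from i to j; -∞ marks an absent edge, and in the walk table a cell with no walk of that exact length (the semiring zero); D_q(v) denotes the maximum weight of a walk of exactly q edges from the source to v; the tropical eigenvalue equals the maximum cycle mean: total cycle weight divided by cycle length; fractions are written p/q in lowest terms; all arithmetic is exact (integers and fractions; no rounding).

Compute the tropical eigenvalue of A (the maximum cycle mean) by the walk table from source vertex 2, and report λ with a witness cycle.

q=0: [-∞, -∞, 0]
q=1: [1, -18, -14]
q=2: [-11, 3, -19]
q=3: [10, -9, 2]
Optimal cycle mean attained by: cycle 0->1->0, total 2 + 7, length 2.
Answer: λ = 9/2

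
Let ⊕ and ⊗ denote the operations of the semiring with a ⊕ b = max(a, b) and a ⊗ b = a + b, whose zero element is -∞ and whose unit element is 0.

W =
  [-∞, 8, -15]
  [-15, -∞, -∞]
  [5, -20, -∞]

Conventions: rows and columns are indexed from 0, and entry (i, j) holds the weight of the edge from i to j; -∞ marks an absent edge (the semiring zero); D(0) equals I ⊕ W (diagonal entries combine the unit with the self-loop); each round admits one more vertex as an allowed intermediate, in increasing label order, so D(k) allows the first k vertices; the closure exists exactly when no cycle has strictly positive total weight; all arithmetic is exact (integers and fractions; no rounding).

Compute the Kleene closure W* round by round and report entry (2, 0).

D(0):
  [0, 8, -15]
  [-15, 0, -∞]
  [5, -20, 0]
D(1):
  [0, 8, -15]
  [-15, 0, -30]
  [5, 13, 0]
D(2):
  [0, 8, -15]
  [-15, 0, -30]
  [5, 13, 0]
D(3):
  [0, 8, -15]
  [-15, 0, -30]
  [5, 13, 0]
Answer: W*[2][0] = 5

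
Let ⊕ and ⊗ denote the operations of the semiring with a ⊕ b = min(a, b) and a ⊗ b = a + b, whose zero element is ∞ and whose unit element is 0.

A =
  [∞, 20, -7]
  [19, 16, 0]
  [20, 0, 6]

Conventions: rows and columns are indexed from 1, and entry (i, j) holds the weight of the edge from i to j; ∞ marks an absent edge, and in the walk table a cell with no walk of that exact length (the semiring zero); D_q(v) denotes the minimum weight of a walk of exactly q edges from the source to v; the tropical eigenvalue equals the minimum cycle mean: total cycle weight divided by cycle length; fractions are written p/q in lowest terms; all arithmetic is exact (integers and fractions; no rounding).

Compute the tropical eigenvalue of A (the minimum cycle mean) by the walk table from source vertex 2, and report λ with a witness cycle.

q=0: [∞, 0, ∞]
q=1: [19, 16, 0]
q=2: [20, 0, 6]
q=3: [19, 6, 0]
Optimal cycle mean attained by: cycle 2->3->2, total 0 + 0, length 2.
Answer: λ = 0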